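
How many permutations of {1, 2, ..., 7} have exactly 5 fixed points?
Choose the 5 fixed points C(7,5) = 21, derange the rest: !2 = Σ_{j=0}^{2} (-1)^j·2!/j! = 2 - 2 + 1 = 1. Product = 21 × 1 = 21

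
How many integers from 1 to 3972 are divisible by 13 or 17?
⌊3972/13⌋ + ⌊3972/17⌋ - ⌊3972/221⌋ = 305 + 233 - 17 = 521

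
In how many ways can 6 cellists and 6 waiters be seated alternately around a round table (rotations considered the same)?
Fix one of the cellists: (6-1)! ways for the remaining cellists, × 6! ways for the waiters = 120 × 720 = 86400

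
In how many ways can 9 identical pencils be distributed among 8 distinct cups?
C(9+8-1, 8-1) = C(16, 7) = 11440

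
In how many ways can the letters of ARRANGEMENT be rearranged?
11! / (2! × 2! × 2! × 1! × 2! × 1! × 1!) = 2494800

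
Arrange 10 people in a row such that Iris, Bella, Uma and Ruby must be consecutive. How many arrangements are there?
Treat the 4 as one block: (10-4+1)! × 4! = 5040 × 24 = 120960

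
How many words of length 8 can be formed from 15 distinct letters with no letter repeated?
P(15,8) = 15!/(15-8)! = 259459200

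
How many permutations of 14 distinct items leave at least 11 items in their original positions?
Exactly j fixed points: C(14,j)·!(14-j); sum over j ≥ 11 (derangement numbers via !m = (m-1)·(!(m-1) + !(m-2)): !0..!3 = 1, 0, 1, 2). Σ_{j=11}^{14} C(14,j)·!(14-j) = C(14,11)·!3 + C(14,12)·!2 + C(14,13)·!1 + C(14,14)·!0 = 364·2 + 91·1 + 14·0 + 1·1 = 820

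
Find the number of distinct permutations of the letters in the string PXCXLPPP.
8! / (1! × 2! × 1! × 4!) = 840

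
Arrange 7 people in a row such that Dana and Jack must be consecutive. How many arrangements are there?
Treat the 2 as one block: (7-2+1)! × 2! = 720 × 2 = 1440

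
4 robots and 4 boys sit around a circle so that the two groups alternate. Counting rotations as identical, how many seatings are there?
Fix one of the robots: (4-1)! ways for the remaining robots, × 4! ways for the boys = 6 × 24 = 144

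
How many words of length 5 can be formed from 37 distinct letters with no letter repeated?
P(37,5) = 37!/(37-5)! = 52307640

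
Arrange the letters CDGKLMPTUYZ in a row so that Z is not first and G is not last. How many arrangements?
By inclusion-exclusion: 11! - 2×(11-1)! + (11-2)! = 39916800 - 7257600 + 362880 = 33022080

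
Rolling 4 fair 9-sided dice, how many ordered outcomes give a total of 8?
Coefficient of x^8 in (x + x² + ... + x^9)^4. By inclusion-exclusion on dice exceeding 9: Σ_j (-1)^j C(4,j)·C(8-1-9j, 3) = C(4,0)·C(7,3) = 1·35 = 35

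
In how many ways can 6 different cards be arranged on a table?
6! = 720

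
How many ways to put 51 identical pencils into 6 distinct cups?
C(51+6-1, 6-1) = C(56, 5) = 3819816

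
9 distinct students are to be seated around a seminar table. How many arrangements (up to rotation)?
Circular: fix one position, arrange the rest. (9-1)! = 40320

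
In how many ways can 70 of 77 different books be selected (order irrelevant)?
C(77,70) = 77!/(70!×7!) = 2404808340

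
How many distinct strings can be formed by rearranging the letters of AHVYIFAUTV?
10! / (1! × 1! × 2! × 1! × 1! × 2! × 1! × 1!) = 907200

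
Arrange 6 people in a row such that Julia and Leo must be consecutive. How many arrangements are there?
Treat the 2 as one block: (6-2+1)! × 2! = 120 × 2 = 240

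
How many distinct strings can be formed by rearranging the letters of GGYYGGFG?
8! / (5! × 2! × 1!) = 168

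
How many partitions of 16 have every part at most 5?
Let r_j(i) = number of partitions of i into parts ≤ j, for i = 0..16. r_1(i) = 1 for all i; r_j(i) = r_{j-1}(i) + r_j(i-j). Rows j = 2..5: ≤2: 1 1 2 2 3 3 4 4 5 5 6 6 7 7 8 8 9; ≤3: 1 1 2 3 4 5 7 8 10 12 14 16 19 21 24 27 30; ≤4: 1 1 2 3 5 6 9 11 15 18 23 27 34 39 47 54 64; ≤5: 1 1 2 3 5 7 10 13 18 23 30 37 47 57 70 84 101. r_5(16) = 101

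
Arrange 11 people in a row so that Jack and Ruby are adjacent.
Treat as block: (11-1)! × 2! = 3628800 × 2 = 7257600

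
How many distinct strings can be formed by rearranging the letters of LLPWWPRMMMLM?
12! / (4! × 2! × 3! × 1! × 2!) = 831600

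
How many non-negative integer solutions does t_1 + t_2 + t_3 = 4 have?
C(4+3-1, 3-1) = C(6, 2) = 15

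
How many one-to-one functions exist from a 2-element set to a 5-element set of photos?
P(5,2) = 5!/(5-2)! = 20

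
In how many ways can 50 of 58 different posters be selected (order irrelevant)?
C(58,50) = 58!/(50!×8!) = 1916797311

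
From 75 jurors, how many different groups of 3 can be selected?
C(75,3) = 75!/(3!×72!) = 67525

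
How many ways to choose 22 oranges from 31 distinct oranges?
C(31,22) = 31!/(22!×9!) = 20160075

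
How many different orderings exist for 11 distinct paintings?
11! = 39916800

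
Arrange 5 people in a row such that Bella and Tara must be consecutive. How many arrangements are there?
Treat the 2 as one block: (5-2+1)! × 2! = 24 × 2 = 48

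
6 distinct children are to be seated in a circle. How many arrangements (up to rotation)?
Circular: fix one position, arrange the rest. (6-1)! = 120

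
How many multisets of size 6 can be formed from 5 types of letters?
C(6+5-1, 5-1) = C(10, 4) = 210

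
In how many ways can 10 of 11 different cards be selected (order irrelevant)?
C(11,10) = 11!/(10!×1!) = 11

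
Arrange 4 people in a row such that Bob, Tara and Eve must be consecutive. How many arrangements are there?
Treat the 3 as one block: (4-3+1)! × 3! = 2 × 6 = 12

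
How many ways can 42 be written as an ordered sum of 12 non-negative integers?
C(42+12-1, 12-1) = C(53, 11) = 76223753060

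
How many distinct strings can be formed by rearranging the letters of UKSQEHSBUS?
10! / (1! × 1! × 3! × 1! × 2! × 1! × 1!) = 302400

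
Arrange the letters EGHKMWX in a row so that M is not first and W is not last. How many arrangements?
By inclusion-exclusion: 7! - 2×(7-1)! + (7-2)! = 5040 - 1440 + 120 = 3720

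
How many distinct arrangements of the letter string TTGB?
4! / (1! × 2! × 1!) = 12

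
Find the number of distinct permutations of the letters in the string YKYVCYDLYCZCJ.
13! / (1! × 1! × 1! × 1! × 1! × 1! × 3! × 4!) = 43243200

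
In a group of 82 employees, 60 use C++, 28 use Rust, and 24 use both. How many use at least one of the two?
|A∪B| = |A| + |B| - |A∩B| = 60 + 28 - 24 = 64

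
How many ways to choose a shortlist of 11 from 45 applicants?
C(45,11) = 45!/(11!×34!) = 10150595910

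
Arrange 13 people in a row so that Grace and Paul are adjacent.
Treat as block: (13-1)! × 2! = 479001600 × 2 = 958003200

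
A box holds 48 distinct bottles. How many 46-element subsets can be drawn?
C(48,46) = 48!/(46!×2!) = 1128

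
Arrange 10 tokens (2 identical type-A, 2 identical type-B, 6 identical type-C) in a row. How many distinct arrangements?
10! / (2! × 2! × 6!) = 1260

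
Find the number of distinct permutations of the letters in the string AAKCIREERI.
10! / (2! × 2! × 2! × 1! × 2! × 1!) = 226800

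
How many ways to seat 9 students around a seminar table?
Circular: fix one position, arrange the rest. (9-1)! = 40320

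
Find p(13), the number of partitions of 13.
Pentagonal recurrence p(n) = p(n-1) + p(n-2) - p(n-5) - p(n-7) + p(n-12) + p(n-15) - ... gives p(0..12) = 1, 1, 2, 3, 5, 7, 11, 15, 22, 30, 42, 56, 77. p(13) = p(12) + p(11) - p(8) - p(6) + p(1) = 77 + 56 - 22 - 11 + 1 = 101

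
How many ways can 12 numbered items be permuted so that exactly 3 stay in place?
Choose the 3 fixed points C(12,3) = 220, derange the rest: !9 = Σ_{j=0}^{9} (-1)^j·9!/j! = 362880 - 362880 + 181440 - 60480 + 15120 - 3024 + 504 - 72 + 9 - 1 = 133496. Product = 220 × 133496 = 29369120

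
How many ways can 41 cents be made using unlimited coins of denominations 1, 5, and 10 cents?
Coefficient of x^41 in 1/(1-x^1) · 1/(1-x^5) · 1/(1-x^10). Case on j = number of 10-cent coins (j = 0..4); remainder r = 41 - 10j is made from {1,5} in ⌊r/5⌋+1 ways. r = 41, 31, 21, 11, 1 → 9 + 7 + 5 + 3 + 1 = 25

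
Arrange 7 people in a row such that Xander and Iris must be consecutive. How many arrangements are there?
Treat the 2 as one block: (7-2+1)! × 2! = 720 × 2 = 1440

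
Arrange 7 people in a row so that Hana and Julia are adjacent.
Treat as block: (7-1)! × 2! = 720 × 2 = 1440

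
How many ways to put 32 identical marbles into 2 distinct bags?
C(32+2-1, 2-1) = C(33, 1) = 33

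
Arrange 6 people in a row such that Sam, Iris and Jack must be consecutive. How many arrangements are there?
Treat the 3 as one block: (6-3+1)! × 3! = 24 × 6 = 144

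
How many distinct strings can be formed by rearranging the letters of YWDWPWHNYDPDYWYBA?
17! / (4! × 3! × 1! × 4! × 1! × 1! × 2! × 1!) = 51459408000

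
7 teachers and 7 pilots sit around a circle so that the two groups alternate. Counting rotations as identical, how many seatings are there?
Fix one of the teachers: (7-1)! ways for the remaining teachers, × 7! ways for the pilots = 720 × 5040 = 3628800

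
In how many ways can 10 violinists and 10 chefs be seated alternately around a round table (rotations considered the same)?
Fix one of the violinists: (10-1)! ways for the remaining violinists, × 10! ways for the chefs = 362880 × 3628800 = 1316818944000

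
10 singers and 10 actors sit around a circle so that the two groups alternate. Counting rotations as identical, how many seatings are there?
Fix one of the singers: (10-1)! ways for the remaining singers, × 10! ways for the actors = 362880 × 3628800 = 1316818944000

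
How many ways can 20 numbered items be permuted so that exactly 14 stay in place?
Choose the 14 fixed points C(20,14) = 38760, derange the rest: !6 = Σ_{j=0}^{6} (-1)^j·6!/j! = 720 - 720 + 360 - 120 + 30 - 6 + 1 = 265. Product = 38760 × 265 = 10271400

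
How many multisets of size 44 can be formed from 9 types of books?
C(44+9-1, 9-1) = C(52, 8) = 752538150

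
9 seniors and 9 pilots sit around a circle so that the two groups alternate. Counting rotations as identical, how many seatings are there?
Fix one of the seniors: (9-1)! ways for the remaining seniors, × 9! ways for the pilots = 40320 × 362880 = 14631321600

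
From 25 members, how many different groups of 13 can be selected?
C(25,13) = 25!/(13!×12!) = 5200300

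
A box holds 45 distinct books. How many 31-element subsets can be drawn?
C(45,31) = 45!/(31!×14!) = 166871334960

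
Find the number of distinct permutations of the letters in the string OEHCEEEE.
8! / (1! × 5! × 1! × 1!) = 336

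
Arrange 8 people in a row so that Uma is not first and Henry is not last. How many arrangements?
By inclusion-exclusion: 8! - 2×(8-1)! + (8-2)! = 40320 - 10080 + 720 = 30960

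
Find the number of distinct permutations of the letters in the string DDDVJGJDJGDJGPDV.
16! / (2! × 4! × 1! × 6! × 3!) = 100900800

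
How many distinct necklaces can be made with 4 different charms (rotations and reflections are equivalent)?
(4-1)!/2 = 6/2 = 3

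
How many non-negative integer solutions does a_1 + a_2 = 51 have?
C(51+2-1, 2-1) = C(52, 1) = 52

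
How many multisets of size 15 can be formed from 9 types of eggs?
C(15+9-1, 9-1) = C(23, 8) = 490314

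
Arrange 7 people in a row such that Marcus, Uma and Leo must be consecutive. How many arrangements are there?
Treat the 3 as one block: (7-3+1)! × 3! = 120 × 6 = 720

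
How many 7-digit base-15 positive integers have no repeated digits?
First digit: 14 choices (nonzero). Then descending: 14 × 14 × 13 × 12 × 11 × 10 × 9 = 30270240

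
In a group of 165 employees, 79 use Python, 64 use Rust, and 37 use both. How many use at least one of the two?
|A∪B| = |A| + |B| - |A∩B| = 79 + 64 - 37 = 106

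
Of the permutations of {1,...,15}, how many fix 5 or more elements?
Exactly j fixed points: C(15,j)·!(15-j); sum over j ≥ 5 (derangement numbers via !m = (m-1)·(!(m-1) + !(m-2)): !0..!10 = 1, 0, 1, 2, 9, 44, 265, 1854, 14833, 133496, 1334961). Σ_{j=5}^{15} C(15,j)·!(15-j) = C(15,5)·!10 + C(15,6)·!9 + C(15,7)·!8 + C(15,8)·!7 + C(15,9)·!6 + C(15,10)·!5 + C(15,11)·!4 + C(15,12)·!3 + C(15,13)·!2 + C(15,14)·!1 + C(15,15)·!0 = 3003·1334961 + 5005·133496 + 6435·14833 + 6435·1854 + 5005·265 + 3003·44 + 1365·9 + 455·2 + 105·1 + 15·0 + 1·1 = 4785887966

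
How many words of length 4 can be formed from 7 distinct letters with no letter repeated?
P(7,4) = 7!/(7-4)! = 840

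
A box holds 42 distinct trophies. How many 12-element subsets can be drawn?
C(42,12) = 42!/(12!×30!) = 11058116888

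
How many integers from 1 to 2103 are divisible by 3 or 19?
⌊2103/3⌋ + ⌊2103/19⌋ - ⌊2103/57⌋ = 701 + 110 - 36 = 775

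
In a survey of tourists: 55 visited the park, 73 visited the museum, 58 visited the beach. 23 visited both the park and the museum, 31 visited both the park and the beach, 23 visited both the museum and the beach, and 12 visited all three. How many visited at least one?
|A∪B∪C| = 55+73+58-23-31-23+12 = 121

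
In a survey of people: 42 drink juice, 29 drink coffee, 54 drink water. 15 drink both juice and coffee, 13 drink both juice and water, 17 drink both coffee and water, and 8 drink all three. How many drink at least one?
|A∪B∪C| = 42+29+54-15-13-17+8 = 88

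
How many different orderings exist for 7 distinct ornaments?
7! = 5040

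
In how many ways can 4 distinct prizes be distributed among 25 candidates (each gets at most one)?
P(25,4) = 25!/(25-4)! = 303600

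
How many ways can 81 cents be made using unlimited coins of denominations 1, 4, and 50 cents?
Coefficient of x^81 in 1/(1-x^1) · 1/(1-x^4) · 1/(1-x^50). Case on j = number of 50-cent coins (j = 0..1); remainder r = 81 - 50j is made from {1,4} in ⌊r/4⌋+1 ways. r = 81, 31 → 21 + 8 = 29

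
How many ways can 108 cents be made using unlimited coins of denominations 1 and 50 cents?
Coefficient of x^108 in 1/(1-x^1) · 1/(1-x^50). Use j coins of 50 for j = 0..⌊108/50⌋ = 2, the rest in 1s: 2 + 1 = 3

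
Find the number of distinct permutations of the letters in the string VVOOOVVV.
8! / (3! × 5!) = 56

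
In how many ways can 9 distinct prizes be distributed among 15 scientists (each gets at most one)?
P(15,9) = 15!/(15-9)! = 1816214400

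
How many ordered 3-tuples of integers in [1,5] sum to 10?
Coefficient of x^10 in (x + x² + ... + x^5)^3. By inclusion-exclusion on dice exceeding 5: Σ_j (-1)^j C(3,j)·C(10-1-5j, 2) = C(3,0)·C(9,2) - C(3,1)·C(4,2) = 1·36 - 3·6 = 18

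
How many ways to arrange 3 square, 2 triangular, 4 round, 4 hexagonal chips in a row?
13! / (3! × 2! × 4! × 4!) = 900900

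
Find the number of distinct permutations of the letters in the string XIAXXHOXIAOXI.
13! / (3! × 2! × 2! × 5! × 1!) = 2162160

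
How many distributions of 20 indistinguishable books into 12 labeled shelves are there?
C(20+12-1, 12-1) = C(31, 11) = 84672315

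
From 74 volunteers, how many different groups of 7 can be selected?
C(74,7) = 74!/(7!×67!) = 1799579064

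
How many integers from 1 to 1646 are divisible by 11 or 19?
⌊1646/11⌋ + ⌊1646/19⌋ - ⌊1646/209⌋ = 149 + 86 - 7 = 228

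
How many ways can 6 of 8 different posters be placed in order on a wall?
P(8,6) = 8!/(8-6)! = 20160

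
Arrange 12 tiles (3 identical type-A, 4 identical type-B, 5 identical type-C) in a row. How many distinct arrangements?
12! / (3! × 4! × 5!) = 27720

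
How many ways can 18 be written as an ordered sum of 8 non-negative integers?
C(18+8-1, 8-1) = C(25, 7) = 480700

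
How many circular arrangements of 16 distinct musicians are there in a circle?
Circular: fix one position, arrange the rest. (16-1)! = 1307674368000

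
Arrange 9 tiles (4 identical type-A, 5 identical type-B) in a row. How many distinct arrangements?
9! / (4! × 5!) = 126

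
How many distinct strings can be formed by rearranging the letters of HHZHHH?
6! / (5! × 1!) = 6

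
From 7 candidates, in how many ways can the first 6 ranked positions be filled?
P(7,6) = 7!/(7-6)! = 5040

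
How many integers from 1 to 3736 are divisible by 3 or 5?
⌊3736/3⌋ + ⌊3736/5⌋ - ⌊3736/15⌋ = 1245 + 747 - 249 = 1743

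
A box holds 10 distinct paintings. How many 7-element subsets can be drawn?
C(10,7) = 10!/(7!×3!) = 120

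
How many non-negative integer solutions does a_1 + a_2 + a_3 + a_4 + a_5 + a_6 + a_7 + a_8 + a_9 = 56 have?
C(56+9-1, 9-1) = C(64, 8) = 4426165368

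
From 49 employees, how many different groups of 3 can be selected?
C(49,3) = 49!/(3!×46!) = 18424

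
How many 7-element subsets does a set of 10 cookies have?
C(10,7) = 10!/(7!×3!) = 120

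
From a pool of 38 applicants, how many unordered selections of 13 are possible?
C(38,13) = 38!/(13!×25!) = 5414950296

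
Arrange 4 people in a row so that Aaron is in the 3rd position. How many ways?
Fix one position: (4-1)! = 6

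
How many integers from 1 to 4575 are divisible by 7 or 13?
⌊4575/7⌋ + ⌊4575/13⌋ - ⌊4575/91⌋ = 653 + 351 - 50 = 954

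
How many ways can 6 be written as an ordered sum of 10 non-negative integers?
C(6+10-1, 10-1) = C(15, 9) = 5005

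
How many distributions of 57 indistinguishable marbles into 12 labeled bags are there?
C(57+12-1, 12-1) = C(68, 11) = 1533058025824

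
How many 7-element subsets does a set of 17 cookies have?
C(17,7) = 17!/(7!×10!) = 19448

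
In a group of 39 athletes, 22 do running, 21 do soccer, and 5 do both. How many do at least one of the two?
|A∪B| = |A| + |B| - |A∩B| = 22 + 21 - 5 = 38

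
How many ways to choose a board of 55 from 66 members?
C(66,55) = 66!/(55!×11!) = 1074082795968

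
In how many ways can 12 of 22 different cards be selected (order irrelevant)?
C(22,12) = 22!/(12!×10!) = 646646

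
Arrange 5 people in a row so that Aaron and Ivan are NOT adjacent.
Total - adjacent = 5! - (5-1)!×2 = 120 - 48 = 72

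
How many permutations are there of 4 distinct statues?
4! = 24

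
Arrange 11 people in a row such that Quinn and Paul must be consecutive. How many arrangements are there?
Treat the 2 as one block: (11-2+1)! × 2! = 3628800 × 2 = 7257600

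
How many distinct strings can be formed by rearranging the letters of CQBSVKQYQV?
10! / (2! × 3! × 1! × 1! × 1! × 1! × 1!) = 302400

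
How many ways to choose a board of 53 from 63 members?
C(63,53) = 63!/(53!×10!) = 127805525001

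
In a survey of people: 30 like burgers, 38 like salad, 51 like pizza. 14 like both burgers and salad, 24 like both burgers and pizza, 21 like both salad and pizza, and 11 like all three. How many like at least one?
|A∪B∪C| = 30+38+51-14-24-21+11 = 71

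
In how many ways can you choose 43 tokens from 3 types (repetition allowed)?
C(43+3-1, 3-1) = C(45, 2) = 990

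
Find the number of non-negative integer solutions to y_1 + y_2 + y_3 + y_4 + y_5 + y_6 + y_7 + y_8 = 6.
C(6+8-1, 8-1) = C(13, 7) = 1716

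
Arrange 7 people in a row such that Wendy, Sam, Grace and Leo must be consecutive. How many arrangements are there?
Treat the 4 as one block: (7-4+1)! × 4! = 24 × 24 = 576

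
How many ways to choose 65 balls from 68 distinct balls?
C(68,65) = 68!/(65!×3!) = 50116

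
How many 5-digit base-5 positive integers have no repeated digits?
First digit: 4 choices (nonzero). Then descending: 4 × 4 × 3 × 2 × 1 = 96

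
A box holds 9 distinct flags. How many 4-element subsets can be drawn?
C(9,4) = 9!/(4!×5!) = 126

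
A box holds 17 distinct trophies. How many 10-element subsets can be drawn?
C(17,10) = 17!/(10!×7!) = 19448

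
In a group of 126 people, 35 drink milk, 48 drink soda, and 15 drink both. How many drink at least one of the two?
|A∪B| = |A| + |B| - |A∩B| = 35 + 48 - 15 = 68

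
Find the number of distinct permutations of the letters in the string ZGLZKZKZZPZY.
12! / (2! × 1! × 6! × 1! × 1! × 1!) = 332640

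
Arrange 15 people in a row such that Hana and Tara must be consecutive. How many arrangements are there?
Treat the 2 as one block: (15-2+1)! × 2! = 87178291200 × 2 = 174356582400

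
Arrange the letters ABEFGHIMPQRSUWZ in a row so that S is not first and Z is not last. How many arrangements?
By inclusion-exclusion: 15! - 2×(15-1)! + (15-2)! = 1307674368000 - 174356582400 + 6227020800 = 1139544806400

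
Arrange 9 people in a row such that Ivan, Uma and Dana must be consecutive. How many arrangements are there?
Treat the 3 as one block: (9-3+1)! × 3! = 5040 × 6 = 30240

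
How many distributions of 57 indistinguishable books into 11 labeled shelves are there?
C(57+11-1, 11-1) = C(67, 10) = 247994680648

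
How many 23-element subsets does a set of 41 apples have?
C(41,23) = 41!/(23!×18!) = 202112640600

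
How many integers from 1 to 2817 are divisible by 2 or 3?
⌊2817/2⌋ + ⌊2817/3⌋ - ⌊2817/6⌋ = 1408 + 939 - 469 = 1878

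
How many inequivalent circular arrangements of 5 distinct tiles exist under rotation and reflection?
(5-1)!/2 = 24/2 = 12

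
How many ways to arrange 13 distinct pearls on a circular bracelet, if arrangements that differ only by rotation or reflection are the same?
(13-1)!/2 = 479001600/2 = 239500800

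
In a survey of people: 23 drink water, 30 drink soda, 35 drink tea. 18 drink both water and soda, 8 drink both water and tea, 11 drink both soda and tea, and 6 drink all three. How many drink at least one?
|A∪B∪C| = 23+30+35-18-8-11+6 = 57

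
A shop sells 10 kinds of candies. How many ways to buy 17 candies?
C(17+10-1, 10-1) = C(26, 9) = 3124550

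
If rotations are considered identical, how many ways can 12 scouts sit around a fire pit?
Circular: fix one position, arrange the rest. (12-1)! = 39916800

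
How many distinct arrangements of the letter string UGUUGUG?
7! / (3! × 4!) = 35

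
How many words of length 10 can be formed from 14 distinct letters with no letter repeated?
P(14,10) = 14!/(14-10)! = 3632428800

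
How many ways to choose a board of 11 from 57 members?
C(57,11) = 57!/(11!×46!) = 184509266760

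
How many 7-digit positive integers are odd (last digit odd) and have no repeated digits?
Last∈{1,3,5,7,9}. Last=0: 0. Last nonzero: 5×8×P(8,5) = 268800. Total = 268800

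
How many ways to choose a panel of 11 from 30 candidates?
C(30,11) = 30!/(11!×19!) = 54627300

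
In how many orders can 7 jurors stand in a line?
7! = 5040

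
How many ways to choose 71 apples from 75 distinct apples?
C(75,71) = 75!/(71!×4!) = 1215450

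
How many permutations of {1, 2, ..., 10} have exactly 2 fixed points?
Choose the 2 fixed points C(10,2) = 45, derange the rest: !8 = Σ_{j=0}^{8} (-1)^j·8!/j! = 40320 - 40320 + 20160 - 6720 + 1680 - 336 + 56 - 8 + 1 = 14833. Product = 45 × 14833 = 667485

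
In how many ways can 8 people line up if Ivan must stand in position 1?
Fix one position: (8-1)! = 5040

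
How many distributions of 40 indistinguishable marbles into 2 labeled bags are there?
C(40+2-1, 2-1) = C(41, 1) = 41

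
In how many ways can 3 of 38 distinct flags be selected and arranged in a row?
P(38,3) = 38!/(38-3)! = 50616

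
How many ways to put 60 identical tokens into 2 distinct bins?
C(60+2-1, 2-1) = C(61, 1) = 61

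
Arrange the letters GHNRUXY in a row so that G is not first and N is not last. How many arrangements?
By inclusion-exclusion: 7! - 2×(7-1)! + (7-2)! = 5040 - 1440 + 120 = 3720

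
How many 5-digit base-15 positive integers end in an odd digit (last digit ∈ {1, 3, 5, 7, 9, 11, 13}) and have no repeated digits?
Last∈{1,3,5,7,9,11,13}. Last=0: 0. Last nonzero: 7×13×P(13,3) = 156156. Total = 156156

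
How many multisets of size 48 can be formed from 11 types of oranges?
C(48+11-1, 11-1) = C(58, 10) = 52179482355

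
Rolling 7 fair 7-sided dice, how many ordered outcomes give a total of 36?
Coefficient of x^36 in (x + x² + ... + x^7)^7. By inclusion-exclusion on dice exceeding 7: Σ_j (-1)^j C(7,j)·C(36-1-7j, 6) = C(7,0)·C(35,6) - C(7,1)·C(28,6) + C(7,2)·C(21,6) - C(7,3)·C(14,6) + C(7,4)·C(7,6) = 1·1623160 - 7·376740 + 21·54264 - 35·3003 + 35·7 = 20664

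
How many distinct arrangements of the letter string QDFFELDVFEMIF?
13! / (1! × 1! × 1! × 1! × 1! × 4! × 2! × 2!) = 64864800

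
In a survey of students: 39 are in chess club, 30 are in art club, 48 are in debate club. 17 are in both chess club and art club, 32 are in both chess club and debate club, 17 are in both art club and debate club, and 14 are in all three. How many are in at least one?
|A∪B∪C| = 39+30+48-17-32-17+14 = 65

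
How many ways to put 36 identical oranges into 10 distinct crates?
C(36+10-1, 10-1) = C(45, 9) = 886163135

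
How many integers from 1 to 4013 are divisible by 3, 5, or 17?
⌊4013/3⌋+⌊4013/5⌋+⌊4013/17⌋ - ⌊4013/15⌋-⌊4013/51⌋-⌊4013/85⌋ + ⌊4013/255⌋ = 1337+802+236 - 267-78-47 + 15 = 1998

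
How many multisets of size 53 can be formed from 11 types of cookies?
C(53+11-1, 11-1) = C(63, 10) = 127805525001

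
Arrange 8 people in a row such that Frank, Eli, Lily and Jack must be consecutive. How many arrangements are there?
Treat the 4 as one block: (8-4+1)! × 4! = 120 × 24 = 2880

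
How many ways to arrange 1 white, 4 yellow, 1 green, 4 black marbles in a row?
10! / (1! × 4! × 1! × 4!) = 6300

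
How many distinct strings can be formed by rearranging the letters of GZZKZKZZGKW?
11! / (2! × 3! × 1! × 5!) = 27720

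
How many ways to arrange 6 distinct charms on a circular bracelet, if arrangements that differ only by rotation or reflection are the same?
(6-1)!/2 = 120/2 = 60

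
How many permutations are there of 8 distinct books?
8! = 40320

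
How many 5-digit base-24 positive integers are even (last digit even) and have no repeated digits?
Last∈{0,2,4,6,8,10,12,14,16,18,20,22}. Last=0: 212520. Last nonzero: 11×22×P(22,3) = 2236080. Total = 2448600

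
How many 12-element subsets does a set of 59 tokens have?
C(59,12) = 59!/(12!×47!) = 1119487075980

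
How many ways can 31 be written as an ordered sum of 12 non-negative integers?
C(31+12-1, 12-1) = C(42, 11) = 4280561376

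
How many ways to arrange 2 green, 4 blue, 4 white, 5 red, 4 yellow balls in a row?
19! / (2! × 4! × 4! × 5! × 4!) = 36664828200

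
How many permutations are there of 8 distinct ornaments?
8! = 40320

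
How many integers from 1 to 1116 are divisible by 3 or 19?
⌊1116/3⌋ + ⌊1116/19⌋ - ⌊1116/57⌋ = 372 + 58 - 19 = 411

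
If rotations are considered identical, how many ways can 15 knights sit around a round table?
Circular: fix one position, arrange the rest. (15-1)! = 87178291200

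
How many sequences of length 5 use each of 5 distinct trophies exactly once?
5! = 120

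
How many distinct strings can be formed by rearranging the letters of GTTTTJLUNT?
10! / (1! × 5! × 1! × 1! × 1! × 1!) = 30240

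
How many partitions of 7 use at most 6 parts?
By conjugation, equals partitions of 7 into parts ≤ 6. Let r_j(i) = number of partitions of i into parts ≤ j, for i = 0..7. r_1(i) = 1 for all i; r_j(i) = r_{j-1}(i) + r_j(i-j). Rows j = 2..6: ≤2: 1 1 2 2 3 3 4 4; ≤3: 1 1 2 3 4 5 7 8; ≤4: 1 1 2 3 5 6 9 11; ≤5: 1 1 2 3 5 7 10 13; ≤6: 1 1 2 3 5 7 11 14. r_6(7) = 14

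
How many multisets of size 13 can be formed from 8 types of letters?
C(13+8-1, 8-1) = C(20, 7) = 77520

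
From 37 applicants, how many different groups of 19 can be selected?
C(37,19) = 37!/(19!×18!) = 17672631900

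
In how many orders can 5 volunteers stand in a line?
5! = 120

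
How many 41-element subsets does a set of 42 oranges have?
C(42,41) = 42!/(41!×1!) = 42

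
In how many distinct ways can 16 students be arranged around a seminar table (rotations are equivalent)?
Circular: fix one position, arrange the rest. (16-1)! = 1307674368000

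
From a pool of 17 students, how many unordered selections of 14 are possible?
C(17,14) = 17!/(14!×3!) = 680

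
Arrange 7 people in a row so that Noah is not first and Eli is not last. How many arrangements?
By inclusion-exclusion: 7! - 2×(7-1)! + (7-2)! = 5040 - 1440 + 120 = 3720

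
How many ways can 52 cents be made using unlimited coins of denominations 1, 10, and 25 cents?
Coefficient of x^52 in 1/(1-x^1) · 1/(1-x^10) · 1/(1-x^25). Case on j = number of 25-cent coins (j = 0..2); remainder r = 52 - 25j is made from {1,10} in ⌊r/10⌋+1 ways. r = 52, 27, 2 → 6 + 3 + 1 = 10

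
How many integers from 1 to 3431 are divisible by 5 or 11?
⌊3431/5⌋ + ⌊3431/11⌋ - ⌊3431/55⌋ = 686 + 311 - 62 = 935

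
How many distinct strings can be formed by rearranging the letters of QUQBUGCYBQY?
11! / (2! × 1! × 2! × 2! × 3! × 1!) = 831600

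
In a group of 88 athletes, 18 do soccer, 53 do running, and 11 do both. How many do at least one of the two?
|A∪B| = |A| + |B| - |A∩B| = 18 + 53 - 11 = 60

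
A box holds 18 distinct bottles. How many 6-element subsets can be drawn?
C(18,6) = 18!/(6!×12!) = 18564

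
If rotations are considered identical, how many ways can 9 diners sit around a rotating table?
Circular: fix one position, arrange the rest. (9-1)! = 40320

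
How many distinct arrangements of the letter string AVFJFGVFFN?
10! / (1! × 4! × 1! × 1! × 1! × 2!) = 75600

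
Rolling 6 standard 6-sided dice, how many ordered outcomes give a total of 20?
Coefficient of x^20 in (x + x² + ... + x^6)^6. By inclusion-exclusion on dice exceeding 6: Σ_j (-1)^j C(6,j)·C(20-1-6j, 5) = C(6,0)·C(19,5) - C(6,1)·C(13,5) + C(6,2)·C(7,5) = 1·11628 - 6·1287 + 15·21 = 4221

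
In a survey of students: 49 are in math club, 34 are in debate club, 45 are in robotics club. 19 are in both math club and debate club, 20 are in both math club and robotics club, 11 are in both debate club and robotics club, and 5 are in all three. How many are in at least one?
|A∪B∪C| = 49+34+45-19-20-11+5 = 83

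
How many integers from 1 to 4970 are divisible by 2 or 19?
⌊4970/2⌋ + ⌊4970/19⌋ - ⌊4970/38⌋ = 2485 + 261 - 130 = 2616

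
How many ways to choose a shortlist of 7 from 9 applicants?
C(9,7) = 9!/(7!×2!) = 36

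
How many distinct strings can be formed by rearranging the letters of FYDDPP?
6! / (2! × 1! × 2! × 1!) = 180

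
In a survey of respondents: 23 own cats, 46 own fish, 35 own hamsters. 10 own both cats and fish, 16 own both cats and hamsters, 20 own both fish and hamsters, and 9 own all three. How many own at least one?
|A∪B∪C| = 23+46+35-10-16-20+9 = 67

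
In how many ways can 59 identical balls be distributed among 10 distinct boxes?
C(59+10-1, 10-1) = C(68, 9) = 49280065120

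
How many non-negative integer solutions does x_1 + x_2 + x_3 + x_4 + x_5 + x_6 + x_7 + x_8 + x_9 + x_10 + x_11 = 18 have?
C(18+11-1, 11-1) = C(28, 10) = 13123110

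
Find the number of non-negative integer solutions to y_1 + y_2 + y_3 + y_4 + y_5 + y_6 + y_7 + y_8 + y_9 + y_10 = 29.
C(29+10-1, 10-1) = C(38, 9) = 163011640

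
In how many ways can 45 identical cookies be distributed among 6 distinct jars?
C(45+6-1, 6-1) = C(50, 5) = 2118760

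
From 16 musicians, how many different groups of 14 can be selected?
C(16,14) = 16!/(14!×2!) = 120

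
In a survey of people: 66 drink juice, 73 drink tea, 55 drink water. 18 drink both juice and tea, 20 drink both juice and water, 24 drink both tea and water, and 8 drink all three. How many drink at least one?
|A∪B∪C| = 66+73+55-18-20-24+8 = 140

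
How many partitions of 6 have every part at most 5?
Let r_j(i) = number of partitions of i into parts ≤ j, for i = 0..6. r_1(i) = 1 for all i; r_j(i) = r_{j-1}(i) + r_j(i-j). Rows j = 2..5: ≤2: 1 1 2 2 3 3 4; ≤3: 1 1 2 3 4 5 7; ≤4: 1 1 2 3 5 6 9; ≤5: 1 1 2 3 5 7 10. r_5(6) = 10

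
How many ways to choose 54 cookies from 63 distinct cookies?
C(63,54) = 63!/(54!×9!) = 23667689815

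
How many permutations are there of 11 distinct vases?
11! = 39916800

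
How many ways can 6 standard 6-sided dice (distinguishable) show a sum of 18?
Coefficient of x^18 in (x + x² + ... + x^6)^6. By inclusion-exclusion on dice exceeding 6: Σ_j (-1)^j C(6,j)·C(18-1-6j, 5) = C(6,0)·C(17,5) - C(6,1)·C(11,5) + C(6,2)·C(5,5) = 1·6188 - 6·462 + 15·1 = 3431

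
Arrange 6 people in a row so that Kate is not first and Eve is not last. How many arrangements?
By inclusion-exclusion: 6! - 2×(6-1)! + (6-2)! = 720 - 240 + 24 = 504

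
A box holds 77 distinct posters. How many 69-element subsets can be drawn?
C(77,69) = 77!/(69!×8!) = 21042072975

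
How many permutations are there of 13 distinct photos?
13! = 6227020800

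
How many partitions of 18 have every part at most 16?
Let r_j(i) = number of partitions of i into parts ≤ j, for i = 0..18. r_1(i) = 1 for all i; r_j(i) = r_{j-1}(i) + r_j(i-j). Rows j = 2..16: ≤2: 1 1 2 2 3 3 4 4 5 5 6 6 7 7 8 8 9 9 10; ≤3: 1 1 2 3 4 5 7 8 10 12 14 16 19 21 24 27 30 33 37; ≤4: 1 1 2 3 5 6 9 11 15 18 23 27 34 39 47 54 64 72 84; ≤5: 1 1 2 3 5 7 10 13 18 23 30 37 47 57 70 84 101 119 141; ≤6: 1 1 2 3 5 7 11 14 20 26 35 44 58 71 90 110 136 163 199; ≤7: 1 1 2 3 5 7 11 15 21 28 38 49 65 82 105 131 164 201 248; ≤8: 1 1 2 3 5 7 11 15 22 29 40 52 70 89 116 146 186 230 288; ≤9: 1 1 2 3 5 7 11 15 22 30 41 54 73 94 123 157 201 252 318; ≤10: 1 1 2 3 5 7 11 15 22 30 42 55 75 97 128 164 212 267 340; ≤11: 1 1 2 3 5 7 11 15 22 30 42 56 76 99 131 169 219 278 355; ≤12: 1 1 2 3 5 7 11 15 22 30 42 56 77 100 133 172 224 285 366; ≤13: 1 1 2 3 5 7 11 15 22 30 42 56 77 101 134 174 227 290 373; ≤14: 1 1 2 3 5 7 11 15 22 30 42 56 77 101 135 175 229 293 378; ≤15: 1 1 2 3 5 7 11 15 22 30 42 56 77 101 135 176 230 295 381; ≤16: 1 1 2 3 5 7 11 15 22 30 42 56 77 101 135 176 231 296 383. r_16(18) = 383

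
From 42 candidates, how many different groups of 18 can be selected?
C(42,18) = 42!/(18!×24!) = 353697121050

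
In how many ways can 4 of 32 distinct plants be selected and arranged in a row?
P(32,4) = 32!/(32-4)! = 863040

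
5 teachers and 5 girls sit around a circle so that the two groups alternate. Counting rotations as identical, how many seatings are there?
Fix one of the teachers: (5-1)! ways for the remaining teachers, × 5! ways for the girls = 24 × 120 = 2880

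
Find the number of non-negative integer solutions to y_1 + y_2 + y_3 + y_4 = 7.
C(7+4-1, 4-1) = C(10, 3) = 120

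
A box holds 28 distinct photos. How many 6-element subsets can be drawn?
C(28,6) = 28!/(6!×22!) = 376740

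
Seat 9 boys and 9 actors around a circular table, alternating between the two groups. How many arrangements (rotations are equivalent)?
Fix one of the boys: (9-1)! ways for the remaining boys, × 9! ways for the actors = 40320 × 362880 = 14631321600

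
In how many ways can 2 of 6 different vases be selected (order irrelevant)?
C(6,2) = 6!/(2!×4!) = 15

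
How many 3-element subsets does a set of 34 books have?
C(34,3) = 34!/(3!×31!) = 5984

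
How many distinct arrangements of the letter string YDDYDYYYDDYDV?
13! / (6! × 6! × 1!) = 12012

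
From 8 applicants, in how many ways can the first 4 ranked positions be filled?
P(8,4) = 8!/(8-4)! = 1680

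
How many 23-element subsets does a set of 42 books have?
C(42,23) = 42!/(23!×19!) = 446775310800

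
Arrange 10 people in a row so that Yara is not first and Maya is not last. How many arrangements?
By inclusion-exclusion: 10! - 2×(10-1)! + (10-2)! = 3628800 - 725760 + 40320 = 2943360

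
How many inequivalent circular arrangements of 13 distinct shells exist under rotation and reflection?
(13-1)!/2 = 479001600/2 = 239500800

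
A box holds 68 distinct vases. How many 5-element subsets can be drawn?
C(68,5) = 68!/(5!×63!) = 10424128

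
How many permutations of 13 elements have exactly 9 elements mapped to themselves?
Choose the 9 fixed points C(13,9) = 715, derange the rest: !4 = Σ_{j=0}^{4} (-1)^j·4!/j! = 24 - 24 + 12 - 4 + 1 = 9. Product = 715 × 9 = 6435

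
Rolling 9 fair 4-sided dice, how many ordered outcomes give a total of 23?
Coefficient of x^23 in (x + x² + ... + x^4)^9. By inclusion-exclusion on dice exceeding 4: Σ_j (-1)^j C(9,j)·C(23-1-4j, 8) = C(9,0)·C(22,8) - C(9,1)·C(18,8) + C(9,2)·C(14,8) - C(9,3)·C(10,8) = 1·319770 - 9·43758 + 36·3003 - 84·45 = 30276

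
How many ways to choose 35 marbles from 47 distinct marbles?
C(47,35) = 47!/(35!×12!) = 52251400851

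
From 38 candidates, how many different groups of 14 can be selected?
C(38,14) = 38!/(14!×24!) = 9669554100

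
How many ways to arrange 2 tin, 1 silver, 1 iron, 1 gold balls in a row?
5! / (2! × 1! × 1! × 1!) = 60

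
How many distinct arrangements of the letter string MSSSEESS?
8! / (5! × 2! × 1!) = 168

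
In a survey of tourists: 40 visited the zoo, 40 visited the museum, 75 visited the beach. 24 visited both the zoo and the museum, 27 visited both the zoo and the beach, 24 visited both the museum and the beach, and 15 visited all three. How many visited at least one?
|A∪B∪C| = 40+40+75-24-27-24+15 = 95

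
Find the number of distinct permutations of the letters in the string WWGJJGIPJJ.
10! / (2! × 1! × 4! × 2! × 1!) = 37800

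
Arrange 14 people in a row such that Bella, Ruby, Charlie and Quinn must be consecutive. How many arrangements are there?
Treat the 4 as one block: (14-4+1)! × 4! = 39916800 × 24 = 958003200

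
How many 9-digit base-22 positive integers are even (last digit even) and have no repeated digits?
Last∈{0,2,4,6,8,10,12,14,16,18,20}. Last=0: 8204716800. Last nonzero: 10×20×P(20,7) = 78140160000. Total = 86344876800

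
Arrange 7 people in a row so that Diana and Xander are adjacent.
Treat as block: (7-1)! × 2! = 720 × 2 = 1440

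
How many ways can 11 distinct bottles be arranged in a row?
11! = 39916800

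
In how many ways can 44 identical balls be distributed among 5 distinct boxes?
C(44+5-1, 5-1) = C(48, 4) = 194580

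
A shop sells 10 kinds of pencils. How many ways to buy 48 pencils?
C(48+10-1, 10-1) = C(57, 9) = 8996462475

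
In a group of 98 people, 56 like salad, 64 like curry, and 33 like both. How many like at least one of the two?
|A∪B| = |A| + |B| - |A∩B| = 56 + 64 - 33 = 87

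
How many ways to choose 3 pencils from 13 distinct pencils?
C(13,3) = 13!/(3!×10!) = 286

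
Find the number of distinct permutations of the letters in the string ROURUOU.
7! / (3! × 2! × 2!) = 210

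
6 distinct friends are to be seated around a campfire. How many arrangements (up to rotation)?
Circular: fix one position, arrange the rest. (6-1)! = 120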